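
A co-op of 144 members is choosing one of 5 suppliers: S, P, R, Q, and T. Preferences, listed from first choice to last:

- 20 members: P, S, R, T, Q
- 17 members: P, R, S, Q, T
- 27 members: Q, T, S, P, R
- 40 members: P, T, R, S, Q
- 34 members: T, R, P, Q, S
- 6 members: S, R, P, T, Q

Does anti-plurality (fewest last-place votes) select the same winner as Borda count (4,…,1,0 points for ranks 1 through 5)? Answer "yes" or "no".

yes

Anti-plurality — last-place votes: S 34, P 0, R 27, Q 66, T 17. Winner: P.
Borda — scores: S 212, P 415, R 291, Q 159, T 363. Winner: P.
The two methods agree.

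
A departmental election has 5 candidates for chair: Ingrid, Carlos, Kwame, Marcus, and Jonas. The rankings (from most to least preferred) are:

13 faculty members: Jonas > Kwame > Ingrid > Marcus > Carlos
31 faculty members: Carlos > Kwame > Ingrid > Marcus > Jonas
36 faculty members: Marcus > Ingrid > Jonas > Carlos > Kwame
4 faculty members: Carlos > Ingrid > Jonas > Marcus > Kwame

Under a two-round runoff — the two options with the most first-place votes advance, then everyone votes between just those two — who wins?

Marcus

Round 1 first-place votes: Ingrid 0, Carlos 35, Kwame 0, Marcus 36, Jonas 13.
Marcus and Carlos advance.
Runoff: Marcus is preferred to Carlos by 49 voters; Carlos by 35.
Marcus wins the runoff.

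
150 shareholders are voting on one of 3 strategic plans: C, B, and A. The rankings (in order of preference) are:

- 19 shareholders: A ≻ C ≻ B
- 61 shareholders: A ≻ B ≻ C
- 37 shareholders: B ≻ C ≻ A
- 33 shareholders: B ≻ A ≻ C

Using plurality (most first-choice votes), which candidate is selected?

First-place votes: C 0, B 70, A 80.
A has the most first-place votes.

A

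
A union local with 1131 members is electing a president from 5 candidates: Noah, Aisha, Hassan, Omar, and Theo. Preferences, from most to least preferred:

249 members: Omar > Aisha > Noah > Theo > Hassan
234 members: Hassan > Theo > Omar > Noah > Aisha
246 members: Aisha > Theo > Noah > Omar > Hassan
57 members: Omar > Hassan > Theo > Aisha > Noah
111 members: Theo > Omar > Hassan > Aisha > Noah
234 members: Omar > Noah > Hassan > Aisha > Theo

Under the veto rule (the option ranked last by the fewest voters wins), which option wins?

Omar

Last-place votes: Noah 168, Aisha 234, Hassan 495, Omar 0, Theo 234.
Omar is ranked last by the fewest voters, so Omar wins.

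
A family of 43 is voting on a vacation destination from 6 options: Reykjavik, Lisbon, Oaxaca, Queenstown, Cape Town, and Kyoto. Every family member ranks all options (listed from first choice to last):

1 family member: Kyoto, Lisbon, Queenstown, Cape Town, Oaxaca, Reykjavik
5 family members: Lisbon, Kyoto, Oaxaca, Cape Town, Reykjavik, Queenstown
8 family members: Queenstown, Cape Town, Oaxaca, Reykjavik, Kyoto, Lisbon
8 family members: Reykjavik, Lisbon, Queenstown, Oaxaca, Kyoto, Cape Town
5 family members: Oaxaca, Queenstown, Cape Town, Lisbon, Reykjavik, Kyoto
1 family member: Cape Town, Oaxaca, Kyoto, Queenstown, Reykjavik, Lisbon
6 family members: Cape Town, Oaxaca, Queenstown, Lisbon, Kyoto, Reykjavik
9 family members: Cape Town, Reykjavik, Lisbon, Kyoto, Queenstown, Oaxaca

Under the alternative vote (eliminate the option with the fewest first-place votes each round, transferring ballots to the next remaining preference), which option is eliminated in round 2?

Round 1: Reykjavik 8, Lisbon 5, Oaxaca 5, Queenstown 8, Cape Town 16, Kyoto 1. Eliminate Kyoto.
Round 2: Reykjavik 8, Lisbon 6, Oaxaca 5, Queenstown 8, Cape Town 16. Eliminate Oaxaca.

Oaxaca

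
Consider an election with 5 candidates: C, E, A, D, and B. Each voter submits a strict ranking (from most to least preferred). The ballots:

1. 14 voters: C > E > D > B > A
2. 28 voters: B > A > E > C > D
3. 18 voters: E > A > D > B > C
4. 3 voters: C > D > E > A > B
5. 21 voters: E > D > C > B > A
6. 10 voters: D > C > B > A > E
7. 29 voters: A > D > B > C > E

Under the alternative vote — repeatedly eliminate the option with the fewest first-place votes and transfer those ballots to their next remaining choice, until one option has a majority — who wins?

Round 1: C 17, E 39, A 29, D 10, B 28. Eliminate D.
Round 2: C 27, E 39, A 29, B 28. Eliminate C.
Round 3: E 56, A 29, B 38. Eliminate A.
Round 4: E 56, B 67. B has a majority.

B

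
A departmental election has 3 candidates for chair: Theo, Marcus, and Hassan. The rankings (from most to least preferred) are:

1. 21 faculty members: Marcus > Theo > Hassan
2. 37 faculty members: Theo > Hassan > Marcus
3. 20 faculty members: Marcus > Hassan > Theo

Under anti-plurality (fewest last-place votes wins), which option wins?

Theo

Last-place votes: Theo 20, Marcus 37, Hassan 21.
Theo is ranked last by the fewest voters, so Theo wins.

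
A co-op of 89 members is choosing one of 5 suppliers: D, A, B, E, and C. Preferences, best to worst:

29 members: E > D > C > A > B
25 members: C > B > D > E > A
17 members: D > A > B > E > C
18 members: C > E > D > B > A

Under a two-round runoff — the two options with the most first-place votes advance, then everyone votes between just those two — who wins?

Round 1 first-place votes: D 17, A 0, B 0, E 29, C 43.
C and E advance.
Runoff: C is preferred to E by 43 voters; E by 46.
E wins the runoff.

E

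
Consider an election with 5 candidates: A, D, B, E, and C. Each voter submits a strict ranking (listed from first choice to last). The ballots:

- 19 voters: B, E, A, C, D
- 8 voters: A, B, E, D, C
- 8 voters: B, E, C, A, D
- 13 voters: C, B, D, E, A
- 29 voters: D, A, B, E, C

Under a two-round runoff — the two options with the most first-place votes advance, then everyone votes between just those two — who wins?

Round 1 first-place votes: A 8, D 29, B 27, E 0, C 13.
D and B advance.
Runoff: D is preferred to B by 29 voters; B by 48.
B wins the runoff.

B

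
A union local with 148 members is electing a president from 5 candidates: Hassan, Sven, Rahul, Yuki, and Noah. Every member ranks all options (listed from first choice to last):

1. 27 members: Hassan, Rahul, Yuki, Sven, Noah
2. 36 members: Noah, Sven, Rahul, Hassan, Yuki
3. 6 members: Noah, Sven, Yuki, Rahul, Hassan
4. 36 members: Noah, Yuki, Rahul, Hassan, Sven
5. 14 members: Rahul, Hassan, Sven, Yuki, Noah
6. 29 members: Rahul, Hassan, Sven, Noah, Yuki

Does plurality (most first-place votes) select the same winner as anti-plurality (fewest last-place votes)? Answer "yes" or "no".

Plurality — first-place votes: Hassan 27, Sven 0, Rahul 43, Yuki 0, Noah 78. Winner: Noah.
Anti-plurality — last-place votes: Hassan 6, Sven 36, Rahul 0, Yuki 65, Noah 41. Winner: Rahul.
The two methods disagree.

no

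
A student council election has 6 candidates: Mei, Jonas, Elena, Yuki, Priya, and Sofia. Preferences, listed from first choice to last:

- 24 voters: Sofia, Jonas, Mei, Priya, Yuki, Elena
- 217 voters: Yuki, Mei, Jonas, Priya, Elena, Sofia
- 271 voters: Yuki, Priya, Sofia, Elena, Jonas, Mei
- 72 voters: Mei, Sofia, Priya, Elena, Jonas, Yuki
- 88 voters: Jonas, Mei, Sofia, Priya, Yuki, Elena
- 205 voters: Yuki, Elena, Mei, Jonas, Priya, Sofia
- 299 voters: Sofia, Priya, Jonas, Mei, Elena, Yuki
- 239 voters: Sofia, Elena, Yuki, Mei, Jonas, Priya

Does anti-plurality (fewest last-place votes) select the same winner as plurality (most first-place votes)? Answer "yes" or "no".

no

Anti-plurality — last-place votes: Mei 271, Jonas 0, Elena 112, Yuki 371, Priya 239, Sofia 422. Winner: Jonas.
Plurality — first-place votes: Mei 72, Jonas 88, Elena 0, Yuki 693, Priya 0, Sofia 562. Winner: Yuki.
The two methods disagree.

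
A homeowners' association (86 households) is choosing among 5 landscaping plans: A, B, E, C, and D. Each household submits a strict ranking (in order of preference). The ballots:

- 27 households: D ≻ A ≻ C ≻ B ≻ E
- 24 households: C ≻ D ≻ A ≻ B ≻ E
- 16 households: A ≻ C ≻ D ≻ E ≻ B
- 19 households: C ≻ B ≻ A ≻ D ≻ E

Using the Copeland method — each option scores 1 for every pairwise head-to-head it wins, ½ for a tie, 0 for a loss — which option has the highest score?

A: beats B and E; ties C; loses to D → score 2.5.
B: beats E; loses to A, C, and D → score 1.
E: loses to A, B, C, and D → score 0.
C: beats B, E, and D; ties A → score 3.5.
D: beats A, B, and E; loses to C → score 3.
C has the best pairwise record.

C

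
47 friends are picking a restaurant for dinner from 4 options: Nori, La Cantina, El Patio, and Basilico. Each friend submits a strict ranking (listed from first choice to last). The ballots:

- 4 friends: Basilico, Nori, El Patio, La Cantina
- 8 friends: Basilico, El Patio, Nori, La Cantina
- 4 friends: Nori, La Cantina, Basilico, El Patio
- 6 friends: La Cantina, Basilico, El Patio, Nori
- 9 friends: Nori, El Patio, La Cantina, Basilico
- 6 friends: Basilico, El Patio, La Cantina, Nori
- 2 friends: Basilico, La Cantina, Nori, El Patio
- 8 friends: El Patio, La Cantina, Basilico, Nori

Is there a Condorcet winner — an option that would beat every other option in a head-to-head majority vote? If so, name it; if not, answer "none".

none

Checking pairwise contests:
El Patio beats Nori 28–19.
Nori beats La Cantina 25–22.
Basilico beats El Patio 30–17.
La Cantina beats Basilico 27–20.
Every option loses at least one head-to-head, so there is no Condorcet winner.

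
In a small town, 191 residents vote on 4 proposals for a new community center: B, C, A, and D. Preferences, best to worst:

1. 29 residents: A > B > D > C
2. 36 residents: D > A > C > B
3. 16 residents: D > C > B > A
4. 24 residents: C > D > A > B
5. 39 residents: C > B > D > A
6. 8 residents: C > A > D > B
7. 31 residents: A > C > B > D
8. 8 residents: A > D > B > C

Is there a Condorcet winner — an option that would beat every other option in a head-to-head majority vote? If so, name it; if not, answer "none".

Checking pairwise contests:
C beats B 154–37.
A beats C 104–87.
D beats A 115–76.
B beats D 99–92.
Every option loses at least one head-to-head, so there is no Condorcet winner.

none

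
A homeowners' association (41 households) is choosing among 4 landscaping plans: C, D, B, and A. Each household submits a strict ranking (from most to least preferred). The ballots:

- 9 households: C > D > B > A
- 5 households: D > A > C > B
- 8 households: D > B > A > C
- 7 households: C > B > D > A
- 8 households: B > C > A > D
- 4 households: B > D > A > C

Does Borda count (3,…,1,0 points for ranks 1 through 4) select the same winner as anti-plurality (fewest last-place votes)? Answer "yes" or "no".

Borda — scores: C 69, D 72, B 75, A 30. Winner: B.
Anti-plurality — last-place votes: C 12, D 8, B 5, A 16. Winner: B.
The two methods agree.

yes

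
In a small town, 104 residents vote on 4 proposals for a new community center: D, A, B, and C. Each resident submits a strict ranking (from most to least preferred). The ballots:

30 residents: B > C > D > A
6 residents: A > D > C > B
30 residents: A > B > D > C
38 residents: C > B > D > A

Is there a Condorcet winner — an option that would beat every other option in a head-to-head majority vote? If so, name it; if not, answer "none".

B vs D: 98–6 for B.
B vs A: 68–36 for B.
B vs C: 60–44 for B.
B beats every other option head-to-head.

B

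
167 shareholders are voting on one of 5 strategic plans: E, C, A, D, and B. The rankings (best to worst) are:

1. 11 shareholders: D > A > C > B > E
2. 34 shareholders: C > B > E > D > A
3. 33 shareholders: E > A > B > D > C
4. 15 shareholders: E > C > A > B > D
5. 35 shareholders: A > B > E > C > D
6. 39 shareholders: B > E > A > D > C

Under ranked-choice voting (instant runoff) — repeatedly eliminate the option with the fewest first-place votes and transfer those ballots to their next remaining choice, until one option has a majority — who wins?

B

Round 1: E 48, C 34, A 35, D 11, B 39. Eliminate D.
Round 2: E 48, C 34, A 46, B 39. Eliminate C.
Round 3: E 48, A 46, B 73. Eliminate A.
Round 4: E 48, B 119. B has a majority.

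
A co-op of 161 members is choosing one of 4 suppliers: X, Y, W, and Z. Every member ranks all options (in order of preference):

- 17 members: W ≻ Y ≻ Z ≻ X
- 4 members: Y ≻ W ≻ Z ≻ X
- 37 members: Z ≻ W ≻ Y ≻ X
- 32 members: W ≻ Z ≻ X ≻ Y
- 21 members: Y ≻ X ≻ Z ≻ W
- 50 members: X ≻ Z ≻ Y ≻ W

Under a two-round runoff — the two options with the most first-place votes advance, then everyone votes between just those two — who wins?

W

Round 1 first-place votes: X 50, Y 25, W 49, Z 37.
X and W advance.
Runoff: X is preferred to W by 71 voters; W by 90.
W wins the runoff.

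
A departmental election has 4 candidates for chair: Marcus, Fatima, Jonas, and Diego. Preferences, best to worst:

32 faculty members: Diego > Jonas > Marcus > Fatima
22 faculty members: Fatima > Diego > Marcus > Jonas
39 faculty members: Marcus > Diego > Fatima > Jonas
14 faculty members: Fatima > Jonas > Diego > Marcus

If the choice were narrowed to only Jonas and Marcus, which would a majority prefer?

Marcus

Voters preferring Jonas to Marcus: 46; preferring Marcus to Jonas: 61.
Marcus wins the head-to-head.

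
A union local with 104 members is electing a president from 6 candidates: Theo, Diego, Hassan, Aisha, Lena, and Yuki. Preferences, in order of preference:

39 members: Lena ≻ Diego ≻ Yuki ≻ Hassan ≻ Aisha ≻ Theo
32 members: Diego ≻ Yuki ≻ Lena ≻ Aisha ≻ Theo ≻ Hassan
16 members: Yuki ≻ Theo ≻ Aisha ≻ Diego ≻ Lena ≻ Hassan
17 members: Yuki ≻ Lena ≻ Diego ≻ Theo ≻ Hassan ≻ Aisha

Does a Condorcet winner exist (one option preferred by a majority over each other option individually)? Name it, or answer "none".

Checking pairwise contests:
Diego beats Theo 88–16.
Lena beats Diego 56–48.
Theo beats Hassan 65–39.
Diego beats Aisha 88–16.
Yuki beats Lena 65–39.
Diego beats Yuki 71–33.
Every option loses at least one head-to-head, so there is no Condorcet winner.

none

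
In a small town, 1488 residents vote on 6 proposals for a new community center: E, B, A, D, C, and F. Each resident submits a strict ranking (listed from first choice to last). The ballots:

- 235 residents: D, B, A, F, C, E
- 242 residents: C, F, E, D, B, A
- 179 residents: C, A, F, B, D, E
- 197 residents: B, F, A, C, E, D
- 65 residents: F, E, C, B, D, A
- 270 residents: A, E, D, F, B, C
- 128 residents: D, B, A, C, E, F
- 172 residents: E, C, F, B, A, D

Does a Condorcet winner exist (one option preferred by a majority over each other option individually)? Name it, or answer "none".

none

Checking pairwise contests:
A beats E 1009–479.
E beats B 749–739.
B beats A 1039–449.
E beats D 946–542.
B beats C 830–658.
A beats F 812–676.
Every option loses at least one head-to-head, so there is no Condorcet winner.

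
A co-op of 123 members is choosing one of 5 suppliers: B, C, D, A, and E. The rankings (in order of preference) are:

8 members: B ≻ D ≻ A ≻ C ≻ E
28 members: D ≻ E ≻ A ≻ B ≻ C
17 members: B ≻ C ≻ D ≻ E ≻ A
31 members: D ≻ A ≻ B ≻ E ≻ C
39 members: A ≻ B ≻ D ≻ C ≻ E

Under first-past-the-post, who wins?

D

First-place votes: B 25, C 0, D 59, A 39, E 0.
D has the most first-place votes.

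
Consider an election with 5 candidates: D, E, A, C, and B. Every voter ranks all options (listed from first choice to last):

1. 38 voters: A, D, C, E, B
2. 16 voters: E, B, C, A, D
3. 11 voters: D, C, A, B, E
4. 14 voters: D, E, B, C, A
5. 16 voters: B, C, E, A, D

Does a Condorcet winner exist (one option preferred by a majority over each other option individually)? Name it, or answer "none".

Checking pairwise contests:
A beats D 70–25.
D beats E 63–32.
C beats A 57–38.
D beats C 63–32.
D beats B 63–32.
Every option loses at least one head-to-head, so there is no Condorcet winner.

none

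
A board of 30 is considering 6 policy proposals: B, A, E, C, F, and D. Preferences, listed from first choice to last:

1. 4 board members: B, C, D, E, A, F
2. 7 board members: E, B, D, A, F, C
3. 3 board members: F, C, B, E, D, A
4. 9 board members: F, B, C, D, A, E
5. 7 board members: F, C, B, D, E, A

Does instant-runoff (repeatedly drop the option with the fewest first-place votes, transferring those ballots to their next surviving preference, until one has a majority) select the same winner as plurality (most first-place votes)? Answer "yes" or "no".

yes

Instant-runoff — R1 B 4, A 0, E 7, C 0, F 19, D 0 (F winner). Winner: F.
Plurality — first-place votes: B 4, A 0, E 7, C 0, F 19, D 0. Winner: F.
The two methods agree.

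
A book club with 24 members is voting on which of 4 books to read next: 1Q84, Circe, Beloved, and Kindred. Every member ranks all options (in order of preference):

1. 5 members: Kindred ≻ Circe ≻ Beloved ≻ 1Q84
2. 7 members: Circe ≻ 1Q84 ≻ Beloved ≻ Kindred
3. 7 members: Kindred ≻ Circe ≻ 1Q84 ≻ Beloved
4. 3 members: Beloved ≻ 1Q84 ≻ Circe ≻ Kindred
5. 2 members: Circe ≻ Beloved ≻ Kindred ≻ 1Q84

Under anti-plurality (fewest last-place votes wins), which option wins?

Circe

Last-place votes: 1Q84 7, Circe 0, Beloved 7, Kindred 10.
Circe is ranked last by the fewest voters, so Circe wins.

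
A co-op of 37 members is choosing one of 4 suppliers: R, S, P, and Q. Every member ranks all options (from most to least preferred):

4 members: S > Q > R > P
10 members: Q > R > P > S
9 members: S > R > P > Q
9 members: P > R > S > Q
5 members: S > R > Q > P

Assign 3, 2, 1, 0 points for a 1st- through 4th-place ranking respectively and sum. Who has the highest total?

R: 4·1 + 10·2 + 9·2 + 9·2 + 5·2 = 70
S: 4·3 + 10·0 + 9·3 + 9·1 + 5·3 = 63
P: 4·0 + 10·1 + 9·1 + 9·3 + 5·0 = 46
Q: 4·2 + 10·3 + 9·0 + 9·0 + 5·1 = 43
R has the highest Borda score (70).

R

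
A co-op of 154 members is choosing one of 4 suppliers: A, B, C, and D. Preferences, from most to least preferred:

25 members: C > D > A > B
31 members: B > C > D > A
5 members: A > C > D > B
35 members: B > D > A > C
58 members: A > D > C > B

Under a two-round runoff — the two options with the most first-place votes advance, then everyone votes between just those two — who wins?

A

Round 1 first-place votes: A 63, B 66, C 25, D 0.
B and A advance.
Runoff: B is preferred to A by 66 voters; A by 88.
A wins the runoff.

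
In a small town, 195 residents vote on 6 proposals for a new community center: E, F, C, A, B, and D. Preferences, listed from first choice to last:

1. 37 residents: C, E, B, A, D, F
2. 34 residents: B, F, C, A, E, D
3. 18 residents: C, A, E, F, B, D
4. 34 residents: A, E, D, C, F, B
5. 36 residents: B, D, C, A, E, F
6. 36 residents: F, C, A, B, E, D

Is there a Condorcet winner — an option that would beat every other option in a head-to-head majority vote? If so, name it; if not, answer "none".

C

C vs E: 161–34 for C.
C vs F: 125–70 for C.
C vs A: 161–34 for C.
C vs B: 125–70 for C.
C vs D: 125–70 for C.
C beats every other option head-to-head.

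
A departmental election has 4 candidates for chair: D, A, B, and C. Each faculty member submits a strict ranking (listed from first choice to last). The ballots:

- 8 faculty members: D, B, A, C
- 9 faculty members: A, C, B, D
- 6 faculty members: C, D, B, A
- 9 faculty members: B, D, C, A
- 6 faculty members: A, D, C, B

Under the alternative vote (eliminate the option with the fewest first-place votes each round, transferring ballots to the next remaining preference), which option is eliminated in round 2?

B

Round 1: D 8, A 15, B 9, C 6. Eliminate C.
Round 2: D 14, A 15, B 9. Eliminate B.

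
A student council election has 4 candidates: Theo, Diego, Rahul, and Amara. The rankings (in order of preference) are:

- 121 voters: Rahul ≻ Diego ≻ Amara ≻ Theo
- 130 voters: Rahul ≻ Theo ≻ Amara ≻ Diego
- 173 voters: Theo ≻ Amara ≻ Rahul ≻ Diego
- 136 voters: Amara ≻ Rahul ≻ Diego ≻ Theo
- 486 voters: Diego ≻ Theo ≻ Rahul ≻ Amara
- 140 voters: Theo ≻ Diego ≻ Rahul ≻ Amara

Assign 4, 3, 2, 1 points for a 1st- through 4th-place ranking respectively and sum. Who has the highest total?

Theo

Theo: 121·1 + 130·3 + 173·4 + 136·1 + 486·3 + 140·4 = 3357
Diego: 121·3 + 130·1 + 173·1 + 136·2 + 486·4 + 140·3 = 3302
Rahul: 121·4 + 130·4 + 173·2 + 136·3 + 486·2 + 140·2 = 3010
Amara: 121·2 + 130·2 + 173·3 + 136·4 + 486·1 + 140·1 = 2191
Theo has the highest Borda score (3357).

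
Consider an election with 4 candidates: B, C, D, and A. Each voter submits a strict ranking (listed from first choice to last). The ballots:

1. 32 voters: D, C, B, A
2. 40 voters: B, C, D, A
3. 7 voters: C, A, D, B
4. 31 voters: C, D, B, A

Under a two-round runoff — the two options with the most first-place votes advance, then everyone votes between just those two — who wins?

Round 1 first-place votes: B 40, C 38, D 32, A 0.
B and C advance.
Runoff: B is preferred to C by 40 voters; C by 70.
C wins the runoff.

C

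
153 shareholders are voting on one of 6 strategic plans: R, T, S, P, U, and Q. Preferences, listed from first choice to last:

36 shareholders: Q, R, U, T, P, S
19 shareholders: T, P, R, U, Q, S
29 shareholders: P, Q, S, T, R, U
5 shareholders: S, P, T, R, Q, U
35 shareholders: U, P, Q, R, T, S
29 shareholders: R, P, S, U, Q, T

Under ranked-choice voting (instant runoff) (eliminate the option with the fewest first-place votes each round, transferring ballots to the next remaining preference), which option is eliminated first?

S

Round 1: R 29, T 19, S 5, P 29, U 35, Q 36. Eliminate S.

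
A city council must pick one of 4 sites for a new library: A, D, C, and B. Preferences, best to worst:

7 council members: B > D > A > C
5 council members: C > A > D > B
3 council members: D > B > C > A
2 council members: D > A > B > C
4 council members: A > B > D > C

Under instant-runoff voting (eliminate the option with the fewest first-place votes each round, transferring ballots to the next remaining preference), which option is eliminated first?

A

Round 1: A 4, D 5, C 5, B 7. Eliminate A.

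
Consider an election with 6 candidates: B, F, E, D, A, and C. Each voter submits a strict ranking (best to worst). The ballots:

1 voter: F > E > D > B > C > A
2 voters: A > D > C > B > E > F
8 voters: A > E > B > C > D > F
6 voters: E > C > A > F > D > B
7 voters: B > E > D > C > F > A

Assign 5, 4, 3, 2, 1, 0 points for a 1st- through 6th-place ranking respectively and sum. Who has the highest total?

E

B: 1·2 + 2·2 + 8·3 + 6·0 + 7·5 = 65
F: 1·5 + 2·0 + 8·0 + 6·2 + 7·1 = 24
E: 1·4 + 2·1 + 8·4 + 6·5 + 7·4 = 96
D: 1·3 + 2·4 + 8·1 + 6·1 + 7·3 = 46
A: 1·0 + 2·5 + 8·5 + 6·3 + 7·0 = 68
C: 1·1 + 2·3 + 8·2 + 6·4 + 7·2 = 61
E has the highest Borda score (96).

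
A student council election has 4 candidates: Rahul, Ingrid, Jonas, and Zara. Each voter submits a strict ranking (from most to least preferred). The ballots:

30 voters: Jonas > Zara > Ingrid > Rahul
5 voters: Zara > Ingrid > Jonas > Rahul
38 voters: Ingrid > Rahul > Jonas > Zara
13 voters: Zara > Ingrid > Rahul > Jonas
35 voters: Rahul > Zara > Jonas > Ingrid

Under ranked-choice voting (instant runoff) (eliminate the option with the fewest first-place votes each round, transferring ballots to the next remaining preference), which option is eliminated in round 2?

Jonas

Round 1: Rahul 35, Ingrid 38, Jonas 30, Zara 18. Eliminate Zara.
Round 2: Rahul 35, Ingrid 56, Jonas 30. Eliminate Jonas.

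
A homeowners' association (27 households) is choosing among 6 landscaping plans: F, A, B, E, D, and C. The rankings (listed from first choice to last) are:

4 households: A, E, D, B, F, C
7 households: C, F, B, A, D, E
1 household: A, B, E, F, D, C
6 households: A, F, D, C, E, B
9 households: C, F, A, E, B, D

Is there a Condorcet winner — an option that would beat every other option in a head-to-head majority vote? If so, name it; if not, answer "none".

C vs F: 16–11 for C.
C vs A: 16–11 for C.
C vs B: 22–5 for C.
C vs E: 22–5 for C.
C vs D: 16–11 for C.
C beats every other option head-to-head.

C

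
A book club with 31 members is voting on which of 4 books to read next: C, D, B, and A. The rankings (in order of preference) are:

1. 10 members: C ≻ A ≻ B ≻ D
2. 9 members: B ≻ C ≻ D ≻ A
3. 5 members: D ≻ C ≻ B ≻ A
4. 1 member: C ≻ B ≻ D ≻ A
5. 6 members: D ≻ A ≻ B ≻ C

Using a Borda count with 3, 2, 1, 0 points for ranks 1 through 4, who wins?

C

C: 10·3 + 9·2 + 5·2 + 1·3 + 6·0 = 61
D: 10·0 + 9·1 + 5·3 + 1·1 + 6·3 = 43
B: 10·1 + 9·3 + 5·1 + 1·2 + 6·1 = 50
A: 10·2 + 9·0 + 5·0 + 1·0 + 6·2 = 32
C has the highest Borda score (61).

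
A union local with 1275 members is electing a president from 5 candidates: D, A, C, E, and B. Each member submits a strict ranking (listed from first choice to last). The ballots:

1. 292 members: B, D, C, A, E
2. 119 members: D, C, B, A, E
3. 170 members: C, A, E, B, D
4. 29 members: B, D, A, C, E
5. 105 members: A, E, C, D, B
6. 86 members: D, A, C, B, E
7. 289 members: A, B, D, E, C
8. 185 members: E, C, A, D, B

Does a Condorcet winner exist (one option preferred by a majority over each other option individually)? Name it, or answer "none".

none

Checking pairwise contests:
A beats D 749–526.
C beats A 766–509.
D beats C 815–460.
D beats E 815–460.
A beats B 835–440.
Every option loses at least one head-to-head, so there is no Condorcet winner.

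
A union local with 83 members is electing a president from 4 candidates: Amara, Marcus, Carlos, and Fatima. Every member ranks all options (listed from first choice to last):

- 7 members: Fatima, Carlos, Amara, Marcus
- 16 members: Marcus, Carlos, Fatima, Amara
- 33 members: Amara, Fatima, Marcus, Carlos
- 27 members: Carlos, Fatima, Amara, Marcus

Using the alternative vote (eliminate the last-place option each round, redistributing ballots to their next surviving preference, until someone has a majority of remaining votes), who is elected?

Round 1: Amara 33, Marcus 16, Carlos 27, Fatima 7. Eliminate Fatima.
Round 2: Amara 33, Marcus 16, Carlos 34. Eliminate Marcus.
Round 3: Amara 33, Carlos 50. Carlos has a majority.

Carlos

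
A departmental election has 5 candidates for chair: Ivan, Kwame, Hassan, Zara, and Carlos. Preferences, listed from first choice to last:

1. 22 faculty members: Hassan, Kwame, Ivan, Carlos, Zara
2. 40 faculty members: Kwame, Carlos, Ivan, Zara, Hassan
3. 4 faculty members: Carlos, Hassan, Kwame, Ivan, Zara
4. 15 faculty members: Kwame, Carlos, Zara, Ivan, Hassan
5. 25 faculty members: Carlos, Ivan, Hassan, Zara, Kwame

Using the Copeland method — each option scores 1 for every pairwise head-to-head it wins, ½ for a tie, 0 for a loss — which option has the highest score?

Kwame

Ivan: beats Hassan and Zara; loses to Kwame and Carlos → score 2.
Kwame: beats Ivan, Hassan, Zara, and Carlos → score 4.
Hassan: loses to Ivan, Kwame, Zara, and Carlos → score 0.
Zara: beats Hassan; loses to Ivan, Kwame, and Carlos → score 1.
Carlos: beats Ivan, Hassan, and Zara; loses to Kwame → score 3.
Kwame has the best pairwise record.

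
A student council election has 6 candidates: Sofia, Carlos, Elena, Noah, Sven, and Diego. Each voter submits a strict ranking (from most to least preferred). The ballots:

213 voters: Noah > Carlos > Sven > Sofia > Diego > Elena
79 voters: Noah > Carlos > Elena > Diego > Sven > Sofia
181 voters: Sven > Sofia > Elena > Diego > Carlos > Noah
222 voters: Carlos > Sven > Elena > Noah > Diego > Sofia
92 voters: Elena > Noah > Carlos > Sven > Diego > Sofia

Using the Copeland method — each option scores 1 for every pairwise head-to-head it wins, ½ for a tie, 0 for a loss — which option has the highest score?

Carlos

Sofia: beats Elena and Diego; loses to Carlos, Noah, and Sven → score 2.
Carlos: beats Sofia, Elena, Noah, Sven, and Diego → score 5.
Elena: beats Noah and Diego; loses to Sofia, Carlos, and Sven → score 2.
Noah: beats Sofia and Diego; loses to Carlos, Elena, and Sven → score 2.
Sven: beats Sofia, Elena, Noah, and Diego; loses to Carlos → score 4.
Diego: loses to Sofia, Carlos, Elena, Noah, and Sven → score 0.
Carlos has the best pairwise record.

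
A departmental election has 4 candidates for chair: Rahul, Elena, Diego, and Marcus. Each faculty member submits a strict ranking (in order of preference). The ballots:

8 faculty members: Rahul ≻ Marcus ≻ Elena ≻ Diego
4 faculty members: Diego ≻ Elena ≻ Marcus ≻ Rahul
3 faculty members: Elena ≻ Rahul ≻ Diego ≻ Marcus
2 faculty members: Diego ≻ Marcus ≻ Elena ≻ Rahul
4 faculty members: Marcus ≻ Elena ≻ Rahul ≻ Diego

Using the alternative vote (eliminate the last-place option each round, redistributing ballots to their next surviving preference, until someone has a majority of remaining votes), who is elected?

Round 1: Rahul 8, Elena 3, Diego 6, Marcus 4. Eliminate Elena.
Round 2: Rahul 11, Diego 6, Marcus 4. Rahul has a majority.

Rahul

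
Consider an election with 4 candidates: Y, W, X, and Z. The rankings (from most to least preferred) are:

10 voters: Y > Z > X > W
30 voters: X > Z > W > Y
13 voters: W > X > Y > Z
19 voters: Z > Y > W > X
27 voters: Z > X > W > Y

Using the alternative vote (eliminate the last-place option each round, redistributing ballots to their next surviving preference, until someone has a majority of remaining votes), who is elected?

Round 1: Y 10, W 13, X 30, Z 46. Eliminate Y.
Round 2: W 13, X 30, Z 56. Z has a majority.

Z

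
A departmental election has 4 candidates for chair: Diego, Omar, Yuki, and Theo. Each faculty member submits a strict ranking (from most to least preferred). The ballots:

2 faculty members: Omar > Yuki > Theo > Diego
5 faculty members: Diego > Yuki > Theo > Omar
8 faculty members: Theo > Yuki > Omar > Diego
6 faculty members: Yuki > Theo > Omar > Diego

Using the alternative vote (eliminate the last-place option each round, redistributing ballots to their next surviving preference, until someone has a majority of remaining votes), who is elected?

Yuki

Round 1: Diego 5, Omar 2, Yuki 6, Theo 8. Eliminate Omar.
Round 2: Diego 5, Yuki 8, Theo 8. Eliminate Diego.
Round 3: Yuki 13, Theo 8. Yuki has a majority.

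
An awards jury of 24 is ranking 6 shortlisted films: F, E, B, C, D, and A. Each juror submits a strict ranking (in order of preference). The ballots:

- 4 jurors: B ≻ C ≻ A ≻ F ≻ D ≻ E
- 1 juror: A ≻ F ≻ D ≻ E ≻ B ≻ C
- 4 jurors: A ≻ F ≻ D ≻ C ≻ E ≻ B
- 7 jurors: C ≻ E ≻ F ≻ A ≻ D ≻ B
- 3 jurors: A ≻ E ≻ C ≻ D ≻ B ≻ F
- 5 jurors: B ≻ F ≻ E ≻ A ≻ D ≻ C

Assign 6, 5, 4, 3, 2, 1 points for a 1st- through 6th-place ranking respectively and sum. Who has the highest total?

A

F: 4·3 + 1·5 + 4·5 + 7·4 + 3·1 + 5·5 = 93
E: 4·1 + 1·3 + 4·2 + 7·5 + 3·5 + 5·4 = 85
B: 4·6 + 1·2 + 4·1 + 7·1 + 3·2 + 5·6 = 73
C: 4·5 + 1·1 + 4·3 + 7·6 + 3·4 + 5·1 = 92
D: 4·2 + 1·4 + 4·4 + 7·2 + 3·3 + 5·2 = 61
A: 4·4 + 1·6 + 4·6 + 7·3 + 3·6 + 5·3 = 100
A has the highest Borda score (100).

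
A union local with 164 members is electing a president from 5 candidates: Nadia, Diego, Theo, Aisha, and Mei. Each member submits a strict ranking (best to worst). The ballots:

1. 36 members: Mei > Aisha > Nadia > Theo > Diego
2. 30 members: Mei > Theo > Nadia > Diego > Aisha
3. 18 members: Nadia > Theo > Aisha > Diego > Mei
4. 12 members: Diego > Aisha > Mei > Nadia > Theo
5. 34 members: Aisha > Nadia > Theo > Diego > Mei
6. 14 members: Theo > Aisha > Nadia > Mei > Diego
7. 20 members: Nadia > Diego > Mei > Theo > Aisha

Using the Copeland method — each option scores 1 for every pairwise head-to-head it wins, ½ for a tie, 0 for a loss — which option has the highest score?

Nadia

Nadia: beats Diego, Theo, and Mei; loses to Aisha → score 3.
Diego: beats Mei; loses to Nadia, Theo, and Aisha → score 1.
Theo: beats Diego; ties Aisha; loses to Nadia and Mei → score 1.5.
Aisha: beats Nadia and Diego; ties Theo; loses to Mei → score 2.5.
Mei: beats Theo and Aisha; loses to Nadia and Diego → score 2.
Nadia has the best pairwise record.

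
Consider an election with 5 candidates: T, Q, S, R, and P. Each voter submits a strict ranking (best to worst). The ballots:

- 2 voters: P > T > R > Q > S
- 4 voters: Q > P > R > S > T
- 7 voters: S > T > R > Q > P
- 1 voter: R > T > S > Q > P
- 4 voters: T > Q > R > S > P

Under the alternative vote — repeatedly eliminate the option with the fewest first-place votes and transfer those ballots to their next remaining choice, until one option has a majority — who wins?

Round 1: T 4, Q 4, S 7, R 1, P 2. Eliminate R.
Round 2: T 5, Q 4, S 7, P 2. Eliminate P.
Round 3: T 7, Q 4, S 7. Eliminate Q.
Round 4: T 7, S 11. S has a majority.

S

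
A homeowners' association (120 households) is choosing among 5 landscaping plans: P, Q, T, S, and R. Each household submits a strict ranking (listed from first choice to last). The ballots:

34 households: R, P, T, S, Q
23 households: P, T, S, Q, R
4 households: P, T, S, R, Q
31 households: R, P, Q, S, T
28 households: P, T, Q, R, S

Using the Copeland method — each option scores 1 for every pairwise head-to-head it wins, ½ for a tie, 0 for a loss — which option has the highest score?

R

P: beats Q, T, and S; loses to R → score 3.
Q: loses to P, T, S, and R → score 0.
T: beats Q and S; loses to P and R → score 2.
S: beats Q; loses to P, T, and R → score 1.
R: beats P, Q, T, and S → score 4.
R has the best pairwise record.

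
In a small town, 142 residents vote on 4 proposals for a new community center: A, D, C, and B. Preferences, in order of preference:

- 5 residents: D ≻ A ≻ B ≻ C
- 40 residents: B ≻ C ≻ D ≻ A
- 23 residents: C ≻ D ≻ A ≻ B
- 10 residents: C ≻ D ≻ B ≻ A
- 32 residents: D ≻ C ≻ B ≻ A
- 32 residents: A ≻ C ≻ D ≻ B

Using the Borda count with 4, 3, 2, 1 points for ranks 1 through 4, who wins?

C

A: 5·3 + 40·1 + 23·2 + 10·1 + 32·1 + 32·4 = 271
D: 5·4 + 40·2 + 23·3 + 10·3 + 32·4 + 32·2 = 391
C: 5·1 + 40·3 + 23·4 + 10·4 + 32·3 + 32·3 = 449
B: 5·2 + 40·4 + 23·1 + 10·2 + 32·2 + 32·1 = 309
C has the highest Borda score (449).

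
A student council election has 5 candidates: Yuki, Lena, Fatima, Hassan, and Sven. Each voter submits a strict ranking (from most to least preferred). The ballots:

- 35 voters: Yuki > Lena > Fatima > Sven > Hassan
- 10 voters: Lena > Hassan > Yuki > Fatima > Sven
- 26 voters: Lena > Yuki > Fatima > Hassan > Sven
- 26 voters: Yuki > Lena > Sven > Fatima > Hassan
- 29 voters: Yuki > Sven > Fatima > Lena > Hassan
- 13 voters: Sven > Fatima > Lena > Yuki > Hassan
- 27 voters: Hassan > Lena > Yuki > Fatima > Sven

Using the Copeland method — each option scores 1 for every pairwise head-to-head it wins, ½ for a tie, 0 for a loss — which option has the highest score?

Yuki

Yuki: beats Lena, Fatima, Hassan, and Sven → score 4.
Lena: beats Fatima, Hassan, and Sven; loses to Yuki → score 3.
Fatima: beats Hassan and Sven; loses to Yuki and Lena → score 2.
Hassan: loses to Yuki, Lena, Fatima, and Sven → score 0.
Sven: beats Hassan; loses to Yuki, Lena, and Fatima → score 1.
Yuki has the best pairwise record.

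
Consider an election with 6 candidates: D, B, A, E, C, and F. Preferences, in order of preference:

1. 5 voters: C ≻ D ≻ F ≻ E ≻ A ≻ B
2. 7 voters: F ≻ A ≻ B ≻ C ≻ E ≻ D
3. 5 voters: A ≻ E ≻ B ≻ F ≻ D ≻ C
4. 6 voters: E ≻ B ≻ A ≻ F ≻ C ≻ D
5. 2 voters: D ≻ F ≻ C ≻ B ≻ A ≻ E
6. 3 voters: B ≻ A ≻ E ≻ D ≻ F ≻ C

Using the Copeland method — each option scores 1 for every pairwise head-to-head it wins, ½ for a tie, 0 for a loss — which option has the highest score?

A

D: loses to B, A, E, C, and F → score 0.
B: beats D and C; ties F; loses to A and E → score 2.5.
A: beats D, B, E, and C; ties F → score 4.5.
E: beats D and B; ties C and F; loses to A → score 3.
C: beats D; ties E; loses to B, A, and F → score 1.5.
F: beats D and C; ties B, A, and E → score 3.5.
A has the best pairwise record.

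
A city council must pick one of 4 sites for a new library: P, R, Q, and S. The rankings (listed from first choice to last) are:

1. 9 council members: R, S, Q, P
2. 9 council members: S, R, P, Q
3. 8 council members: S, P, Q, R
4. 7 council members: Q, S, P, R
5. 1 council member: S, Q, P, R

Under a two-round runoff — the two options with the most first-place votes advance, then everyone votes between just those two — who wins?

Round 1 first-place votes: P 0, R 9, Q 7, S 18.
S and R advance.
Runoff: S is preferred to R by 25 voters; R by 9.
S wins the runoff.

S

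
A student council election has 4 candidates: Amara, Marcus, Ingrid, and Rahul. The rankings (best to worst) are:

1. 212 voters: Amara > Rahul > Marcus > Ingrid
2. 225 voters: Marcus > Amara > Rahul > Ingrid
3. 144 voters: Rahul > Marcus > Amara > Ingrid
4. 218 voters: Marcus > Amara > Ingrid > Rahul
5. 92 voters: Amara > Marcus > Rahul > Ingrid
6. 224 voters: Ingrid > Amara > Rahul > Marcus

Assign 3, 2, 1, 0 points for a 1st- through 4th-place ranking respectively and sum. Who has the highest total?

Amara

Amara: 212·3 + 225·2 + 144·1 + 218·2 + 92·3 + 224·2 = 2390
Marcus: 212·1 + 225·3 + 144·2 + 218·3 + 92·2 + 224·0 = 2013
Ingrid: 212·0 + 225·0 + 144·0 + 218·1 + 92·0 + 224·3 = 890
Rahul: 212·2 + 225·1 + 144·3 + 218·0 + 92·1 + 224·1 = 1397
Amara has the highest Borda score (2390).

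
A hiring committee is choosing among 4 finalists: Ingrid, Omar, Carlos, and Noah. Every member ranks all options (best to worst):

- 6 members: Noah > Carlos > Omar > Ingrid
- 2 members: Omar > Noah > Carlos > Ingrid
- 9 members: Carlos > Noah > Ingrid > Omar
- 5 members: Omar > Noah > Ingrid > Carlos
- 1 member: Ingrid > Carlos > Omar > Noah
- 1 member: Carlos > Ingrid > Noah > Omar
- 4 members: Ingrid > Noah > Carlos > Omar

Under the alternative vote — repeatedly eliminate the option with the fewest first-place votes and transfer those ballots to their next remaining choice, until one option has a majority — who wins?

Round 1: Ingrid 5, Omar 7, Carlos 10, Noah 6. Eliminate Ingrid.
Round 2: Omar 7, Carlos 11, Noah 10. Eliminate Omar.
Round 3: Carlos 11, Noah 17. Noah has a majority.

Noah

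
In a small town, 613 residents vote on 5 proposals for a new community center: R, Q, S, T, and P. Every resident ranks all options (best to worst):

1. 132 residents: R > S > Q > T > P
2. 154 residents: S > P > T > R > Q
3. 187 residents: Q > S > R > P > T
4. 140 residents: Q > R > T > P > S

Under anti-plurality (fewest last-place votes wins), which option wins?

Last-place votes: R 0, Q 154, S 140, T 187, P 132.
R is ranked last by the fewest voters, so R wins.

R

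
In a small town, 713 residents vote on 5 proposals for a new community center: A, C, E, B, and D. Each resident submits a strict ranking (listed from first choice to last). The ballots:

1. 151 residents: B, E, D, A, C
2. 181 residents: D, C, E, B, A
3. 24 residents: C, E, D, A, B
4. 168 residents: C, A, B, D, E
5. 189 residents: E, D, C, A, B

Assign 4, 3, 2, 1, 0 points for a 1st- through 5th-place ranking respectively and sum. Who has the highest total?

D

A: 151·1 + 181·0 + 24·1 + 168·3 + 189·1 = 868
C: 151·0 + 181·3 + 24·4 + 168·4 + 189·2 = 1689
E: 151·3 + 181·2 + 24·3 + 168·0 + 189·4 = 1643
B: 151·4 + 181·1 + 24·0 + 168·2 + 189·0 = 1121
D: 151·2 + 181·4 + 24·2 + 168·1 + 189·3 = 1809
D has the highest Borda score (1809).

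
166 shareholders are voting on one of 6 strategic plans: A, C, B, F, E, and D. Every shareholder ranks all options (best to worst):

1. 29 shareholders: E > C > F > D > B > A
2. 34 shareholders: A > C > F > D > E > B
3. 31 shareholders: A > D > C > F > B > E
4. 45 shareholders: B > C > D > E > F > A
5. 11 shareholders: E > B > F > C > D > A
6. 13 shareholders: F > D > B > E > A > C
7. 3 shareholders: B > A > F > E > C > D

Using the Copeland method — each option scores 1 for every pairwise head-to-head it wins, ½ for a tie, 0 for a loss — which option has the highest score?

A: loses to C, B, F, E, and D → score 0.
C: beats A, B, F, E, and D → score 5.
B: beats A and E; loses to C, F, and D → score 2.
F: beats A, B, and D; loses to C and E → score 3.
E: beats A and F; loses to C, B, and D → score 2.
D: beats A, B, and E; loses to C and F → score 3.
C has the best pairwise record.

C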